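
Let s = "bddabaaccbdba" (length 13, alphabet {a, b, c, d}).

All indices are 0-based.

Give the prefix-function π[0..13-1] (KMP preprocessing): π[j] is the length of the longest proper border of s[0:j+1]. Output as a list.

π[0] = 0
j=1 s[j]='d': π[1]=0 (border '')
j=2 s[j]='d': π[2]=0 (border '')
j=3 s[j]='a': π[3]=0 (border '')
j=4 s[j]='b': π[4]=1 (border 'b')
j=5 s[j]='a': k: 1→0; π[5]=0 (border '')
j=6 s[j]='a': π[6]=0 (border '')
j=7 s[j]='c': π[7]=0 (border '')
j=8 s[j]='c': π[8]=0 (border '')
j=9 s[j]='b': π[9]=1 (border 'b')
j=10 s[j]='d': π[10]=2 (border 'bd')
j=11 s[j]='b': k: 2→0; π[11]=1 (border 'b')
j=12 s[j]='a': k: 1→0; π[12]=0 (border '')

[0, 0, 0, 0, 1, 0, 0, 0, 0, 1, 2, 1, 0]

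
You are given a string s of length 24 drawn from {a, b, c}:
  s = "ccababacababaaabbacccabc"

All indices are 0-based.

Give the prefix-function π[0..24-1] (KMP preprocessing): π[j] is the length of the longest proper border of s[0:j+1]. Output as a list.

[0, 1, 0, 0, 0, 0, 0, 1, 0, 0, 0, 0, 0, 0, 0, 0, 0, 0, 1, 2, 2, 3, 4, 1]

π[0] = 0
j=1 s[j]='c': π[1]=1 (border 'c')
j=2 s[j]='a': k: 1→0; π[2]=0 (border '')
j=3 s[j]='b': π[3]=0 (border '')
j=4 s[j]='a': π[4]=0 (border '')
j=5 s[j]='b': π[5]=0 (border '')
j=6 s[j]='a': π[6]=0 (border '')
j=7 s[j]='c': π[7]=1 (border 'c')
j=8 s[j]='a': k: 1→0; π[8]=0 (border '')
j=9 s[j]='b': π[9]=0 (border '')
j=10 s[j]='a': π[10]=0 (border '')
j=11 s[j]='b': π[11]=0 (border '')
j=12 s[j]='a': π[12]=0 (border '')
j=13 s[j]='a': π[13]=0 (border '')
j=14 s[j]='a': π[14]=0 (border '')
j=15 s[j]='b': π[15]=0 (border '')
j=16 s[j]='b': π[16]=0 (border '')
j=17 s[j]='a': π[17]=0 (border '')
j=18 s[j]='c': π[18]=1 (border 'c')
j=19 s[j]='c': π[19]=2 (border 'cc')
j=20 s[j]='c': k: 2→1; π[20]=2 (border 'cc')
j=21 s[j]='a': π[21]=3 (border 'cca')
j=22 s[j]='b': π[22]=4 (border 'ccab')
j=23 s[j]='c': k: 4→0; π[23]=1 (border 'c')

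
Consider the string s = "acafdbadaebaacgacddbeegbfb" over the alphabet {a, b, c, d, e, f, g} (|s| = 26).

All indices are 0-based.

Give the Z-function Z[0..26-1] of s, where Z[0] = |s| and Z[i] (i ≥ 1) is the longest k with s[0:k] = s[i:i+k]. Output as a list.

[26, 0, 1, 0, 0, 0, 1, 0, 1, 0, 0, 1, 2, 0, 0, 2, 0, 0, 0, 0, 0, 0, 0, 0, 0, 0]

Z[0]=26
i=1: i≥r, start 0; Z[1]=0
i=2: i≥r, start 0; Z[2]=1 extend→box=[2,3)
i=3: i≥r, start 0; Z[3]=0
i=4: i≥r, start 0; Z[4]=0
i=5: i≥r, start 0; Z[5]=0
i=6: i≥r, start 0; Z[6]=1 extend→box=[6,7)
i=7: i≥r, start 0; Z[7]=0
i=8: i≥r, start 0; Z[8]=1 extend→box=[8,9)
i=9: i≥r, start 0; Z[9]=0
i=10: i≥r, start 0; Z[10]=0
i=11: i≥r, start 0; Z[11]=1 extend→box=[11,12)
i=12: i≥r, start 0; Z[12]=2 extend→box=[12,14)
i=13: min(r-i=1, Z[1]=0)=0; Z[13]=0
i=14: i≥r, start 0; Z[14]=0
i=15: i≥r, start 0; Z[15]=2 extend→box=[15,17)
i=16: min(r-i=1, Z[1]=0)=0; Z[16]=0
i=17: i≥r, start 0; Z[17]=0
i=18: i≥r, start 0; Z[18]=0
i=19: i≥r, start 0; Z[19]=0
i=20: i≥r, start 0; Z[20]=0
i=21: i≥r, start 0; Z[21]=0
i=22: i≥r, start 0; Z[22]=0
i=23: i≥r, start 0; Z[23]=0
i=24: i≥r, start 0; Z[24]=0
i=25: i≥r, start 0; Z[25]=0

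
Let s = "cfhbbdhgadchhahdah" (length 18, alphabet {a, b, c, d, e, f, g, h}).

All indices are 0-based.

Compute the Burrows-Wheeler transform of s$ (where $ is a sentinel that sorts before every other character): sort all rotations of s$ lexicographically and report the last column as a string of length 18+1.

rank  rotation             last
    0  $cfhbbdhgadchhahdah  h
    1  adchhahdah$cfhbbdhg  g
    2  ah$cfhbbdhgadchhahd  d
    3  ahdah$cfhbbdhgadchh  h
    4  bbdhgadchhahdah$cfh  h
    5  bdhgadchhahdah$cfhb  b
    6  cfhbbdhgadchhahdah$  $
    7  chhahdah$cfhbbdhgad  d
    8  dah$cfhbbdhgadchhah  h
    9  dchhahdah$cfhbbdhga  a
   10  dhgadchhahdah$cfhbb  b
   11  fhbbdhgadchhahdah$c  c
   12  gadchhahdah$cfhbbdh  h
   13  h$cfhbbdhgadchhahda  a
   14  hahdah$cfhbbdhgadch  h
   15  hbbdhgadchhahdah$cf  f
   16  hdah$cfhbbdhgadchha  a
   17  hgadchhahdah$cfhbbd  d
   18  hhahdah$cfhbbdhgadc  c

hgdhhb$dhabchahfadc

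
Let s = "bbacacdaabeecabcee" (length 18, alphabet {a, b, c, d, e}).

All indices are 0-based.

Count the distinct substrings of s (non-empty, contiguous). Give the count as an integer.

154

rank | idx | suffix
   0 |   7 | aabeecabcee
   1 |  13 | abcee
   2 |   8 | abeecabcee
   3 |   2 | acacdaabeecabcee
   4 |   4 | acdaabeecabcee
   5 |   1 | bacacdaabeecabcee
   6 |   0 | bbacacdaabeecabcee
   7 |  14 | bcee
   8 |   9 | beecabcee
   9 |  12 | cabcee
  10 |   3 | cacdaabeecabcee
  11 |   5 | cdaabeecabcee
  12 |  15 | cee
  13 |   6 | daabeecabcee
  14 |  17 | e
  15 |  11 | ecabcee
  16 |  16 | ee
  17 |  10 | eecabcee

SA = [7, 13, 8, 2, 4, 1, 0, 14, 9, 12, 3, 5, 15, 6, 17, 11, 16, 10]
rank  pair      lcp
   1  s[7:],s[13:]  1  'a'
   2  s[13:],s[8:]  2  'ab'
   3  s[8:],s[2:]  1  'a'
   4  s[2:],s[4:]  2  'ac'
   5  s[4:],s[1:]  0  ''
   6  s[1:],s[0:]  1  'b'
   7  s[0:],s[14:]  1  'b'
   8  s[14:],s[9:]  1  'b'
   9  s[9:],s[12:]  0  ''
  10  s[12:],s[3:]  2  'ca'
  11  s[3:],s[5:]  1  'c'
  12  s[5:],s[15:]  1  'c'
  13  s[15:],s[6:]  0  ''
  14  s[6:],s[17:]  0  ''
  15  s[17:],s[11:]  1  'e'
  16  s[11:],s[16:]  1  'e'
  17  s[16:],s[10:]  2  'ee'

n(n+1)/2 = 18·19/2 = 171
Σ LCP = 0 + 1 + 2 + 1 + 2 + 0 + 1 + 1 + 1 + 0 + 2 + 1 + 1 + 0 + 0 + 1 + 1 + 2 = 17
distinct = 171 − 17 = 154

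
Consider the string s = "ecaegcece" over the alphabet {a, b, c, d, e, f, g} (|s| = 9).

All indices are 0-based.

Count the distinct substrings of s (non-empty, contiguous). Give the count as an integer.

sorted suffixes:
  #0 SA[0]=2  'aegcece'
  #1 SA[1]=1  'caegcece'
  #2 SA[2]=7  'ce'
  #3 SA[3]=5  'cece'
  #4 SA[4]=8  'e'
  #5 SA[5]=0  'ecaegcece'
  #6 SA[6]=6  'ece'
  #7 SA[7]=3  'egcece'
  #8 SA[8]=4  'gcece'

SA = [2, 1, 7, 5, 8, 0, 6, 3, 4]
i: (SA[i-1],SA[i]) lcp shared
  1: (2,1) 0 ''
  2: (1,7) 1 'c'
  3: (7,5) 2 'ce'
  4: (5,8) 0 ''
  5: (8,0) 1 'e'
  6: (0,6) 2 'ec'
  7: (6,3) 1 'e'
  8: (3,4) 0 ''

n(n+1)/2 = 9·10/2 = 45
Σ LCP = 0 + 0 + 1 + 2 + 0 + 1 + 2 + 1 + 0 = 7
distinct = 45 − 7 = 38

38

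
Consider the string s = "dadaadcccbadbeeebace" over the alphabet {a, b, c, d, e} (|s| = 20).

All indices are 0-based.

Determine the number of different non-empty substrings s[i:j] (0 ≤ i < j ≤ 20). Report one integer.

rank | idx | suffix
   0 |   3 | aadcccbadbeeebace
   1 |  17 | ace
   2 |   1 | adaadcccbadbeeebace
   3 |  10 | adbeeebace
   4 |   4 | adcccbadbeeebace
   5 |  16 | bace
   6 |   9 | badbeeebace
   7 |  12 | beeebace
   8 |   8 | cbadbeeebace
   9 |   7 | ccbadbeeebace
  10 |   6 | cccbadbeeebace
  11 |  18 | ce
  12 |   2 | daadcccbadbeeebace
  13 |   0 | dadaadcccbadbeeebace
  14 |  11 | dbeeebace
  15 |   5 | dcccbadbeeebace
  16 |  19 | e
  17 |  15 | ebace
  18 |  14 | eebace
  19 |  13 | eeebace

SA = [3, 17, 1, 10, 4, 16, 9, 12, 8, 7, 6, 18, 2, 0, 11, 5, 19, 15, 14, 13]
rank  pair      lcp
   1  s[3:],s[17:]  1  'a'
   2  s[17:],s[1:]  1  'a'
   3  s[1:],s[10:]  2  'ad'
   4  s[10:],s[4:]  2  'ad'
   5  s[4:],s[16:]  0  ''
   6  s[16:],s[9:]  2  'ba'
   7  s[9:],s[12:]  1  'b'
   8  s[12:],s[8:]  0  ''
   9  s[8:],s[7:]  1  'c'
  10  s[7:],s[6:]  2  'cc'
  11  s[6:],s[18:]  1  'c'
  12  s[18:],s[2:]  0  ''
  13  s[2:],s[0:]  2  'da'
  14  s[0:],s[11:]  1  'd'
  15  s[11:],s[5:]  1  'd'
  16  s[5:],s[19:]  0  ''
  17  s[19:],s[15:]  1  'e'
  18  s[15:],s[14:]  1  'e'
  19  s[14:],s[13:]  2  'ee'

n(n+1)/2 = 20·21/2 = 210
Σ LCP = 0 + 1 + 1 + 2 + 2 + 0 + 2 + 1 + 0 + 1 + 2 + 1 + 0 + 2 + 1 + 1 + 0 + 1 + 1 + 2 = 21
distinct = 210 − 21 = 189

189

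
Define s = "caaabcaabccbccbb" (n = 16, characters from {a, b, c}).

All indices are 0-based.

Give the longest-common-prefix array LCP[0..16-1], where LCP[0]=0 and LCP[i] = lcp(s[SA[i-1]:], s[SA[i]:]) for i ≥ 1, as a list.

sorted suffixes:
  #0 SA[0]=1  'aaabcaabccbccbb'
  #1 SA[1]=2  'aabcaabccbccbb'
  #2 SA[2]=6  'aabccbccbb'
  #3 SA[3]=3  'abcaabccbccbb'
  #4 SA[4]=7  'abccbccbb'
  #5 SA[5]=15  'b'
  #6 SA[6]=14  'bb'
  #7 SA[7]=4  'bcaabccbccbb'
  #8 SA[8]=11  'bccbb'
  #9 SA[9]=8  'bccbccbb'
  #10 SA[10]=0  'caaabcaabccbccbb'
  #11 SA[11]=5  'caabccbccbb'
  #12 SA[12]=13  'cbb'
  #13 SA[13]=10  'cbccbb'
  #14 SA[14]=12  'ccbb'
  #15 SA[15]=9  'ccbccbb'

SA = [1, 2, 6, 3, 7, 15, 14, 4, 11, 8, 0, 5, 13, 10, 12, 9]
i: (SA[i-1],SA[i]) lcp shared
  1: (1,2) 2 'aa'
  2: (2,6) 4 'aabc'
  3: (6,3) 1 'a'
  4: (3,7) 3 'abc'
  5: (7,15) 0 ''
  6: (15,14) 1 'b'
  7: (14,4) 1 'b'
  8: (4,11) 2 'bc'
  9: (11,8) 4 'bccb'
  10: (8,0) 0 ''
  11: (0,5) 3 'caa'
  12: (5,13) 1 'c'
  13: (13,10) 2 'cb'
  14: (10,12) 1 'c'
  15: (12,9) 3 'ccb'

[0, 2, 4, 1, 3, 0, 1, 1, 2, 4, 0, 3, 1, 2, 1, 3]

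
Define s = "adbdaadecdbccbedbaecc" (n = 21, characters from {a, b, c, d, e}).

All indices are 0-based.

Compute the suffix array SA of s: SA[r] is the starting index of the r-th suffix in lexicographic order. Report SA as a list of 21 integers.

sorted suffixes:
  #0 SA[0]=4  'aadecdbccbedbaecc'
  #1 SA[1]=0  'adbdaadecdbccbedbaecc'
  #2 SA[2]=5  'adecdbccbedbaecc'
  #3 SA[3]=17  'aecc'
  #4 SA[4]=16  'baecc'
  #5 SA[5]=10  'bccbedbaecc'
  #6 SA[6]=2  'bdaadecdbccbedbaecc'
  #7 SA[7]=13  'bedbaecc'
  #8 SA[8]=20  'c'
  #9 SA[9]=12  'cbedbaecc'
  #10 SA[10]=19  'cc'
  #11 SA[11]=11  'ccbedbaecc'
  #12 SA[12]=8  'cdbccbedbaecc'
  #13 SA[13]=3  'daadecdbccbedbaecc'
  #14 SA[14]=15  'dbaecc'
  #15 SA[15]=9  'dbccbedbaecc'
  #16 SA[16]=1  'dbdaadecdbccbedbaecc'
  #17 SA[17]=6  'decdbccbedbaecc'
  #18 SA[18]=18  'ecc'
  #19 SA[19]=7  'ecdbccbedbaecc'
  #20 SA[20]=14  'edbaecc'

[4, 0, 5, 17, 16, 10, 2, 13, 20, 12, 19, 11, 8, 3, 15, 9, 1, 6, 18, 7, 14]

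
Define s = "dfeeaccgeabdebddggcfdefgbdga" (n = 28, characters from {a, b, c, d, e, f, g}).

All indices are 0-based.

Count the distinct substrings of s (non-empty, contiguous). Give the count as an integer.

380

rank→(start, suffix):
  0 → (27, 'a')
  1 → (9, 'abdebddggcfdefgbdga')
  2 → (4, 'accgeabdebddggcfdefgbdga')
  3 → (13, 'bddggcfdefgbdga')
  4 → (10, 'bdebddggcfdefgbdga')
  5 → (24, 'bdga')
  6 → (5, 'ccgeabdebddggcfdefgbdga')
  7 → (18, 'cfdefgbdga')
  8 → (6, 'cgeabdebddggcfdefgbdga')
  9 → (14, 'ddggcfdefgbdga')
  10 → (11, 'debddggcfdefgbdga')
  11 → (20, 'defgbdga')
  12 → (0, 'dfeeaccgeabdebddggcfdefgbdga')
  13 → (25, 'dga')
  14 → (15, 'dggcfdefgbdga')
  15 → (8, 'eabdebddggcfdefgbdga')
  16 → (3, 'eaccgeabdebddggcfdefgbdga')
  17 → (12, 'ebddggcfdefgbdga')
  18 → (2, 'eeaccgeabdebddggcfdefgbdga')
  19 → (21, 'efgbdga')
  20 → (19, 'fdefgbdga')
  21 → (1, 'feeaccgeabdebddggcfdefgbdga')
  22 → (22, 'fgbdga')
  23 → (26, 'ga')
  24 → (23, 'gbdga')
  25 → (17, 'gcfdefgbdga')
  26 → (7, 'geabdebddggcfdefgbdga')
  27 → (16, 'ggcfdefgbdga')

SA = [27, 9, 4, 13, 10, 24, 5, 18, 6, 14, 11, 20, 0, 25, 15, 8, 3, 12, 2, 21, 19, 1, 22, 26, 23, 17, 7, 16]
[i] adj suffixes → lcp
  [1] 27/9 → 1 ('a')
  [2] 9/4 → 1 ('a')
  [3] 4/13 → 0 ('')
  [4] 13/10 → 2 ('bd')
  [5] 10/24 → 2 ('bd')
  [6] 24/5 → 0 ('')
  [7] 5/18 → 1 ('c')
  [8] 18/6 → 1 ('c')
  [9] 6/14 → 0 ('')
  [10] 14/11 → 1 ('d')
  [11] 11/20 → 2 ('de')
  [12] 20/0 → 1 ('d')
  [13] 0/25 → 1 ('d')
  [14] 25/15 → 2 ('dg')
  [15] 15/8 → 0 ('')
  [16] 8/3 → 2 ('ea')
  [17] 3/12 → 1 ('e')
  [18] 12/2 → 1 ('e')
  [19] 2/21 → 1 ('e')
  [20] 21/19 → 0 ('')
  [21] 19/1 → 1 ('f')
  [22] 1/22 → 1 ('f')
  [23] 22/26 → 0 ('')
  [24] 26/23 → 1 ('g')
  [25] 23/17 → 1 ('g')
  [26] 17/7 → 1 ('g')
  [27] 7/16 → 1 ('g')

n(n+1)/2 = 28·29/2 = 406
Σ LCP = 0 + 1 + 1 + 0 + 2 + 2 + 0 + 1 + 1 + 0 + 1 + 2 + 1 + 1 + 2 + 0 + 2 + 1 + 1 + 1 + 0 + 1 + 1 + 0 + 1 + 1 + 1 + 1 = 26
distinct = 406 − 26 = 380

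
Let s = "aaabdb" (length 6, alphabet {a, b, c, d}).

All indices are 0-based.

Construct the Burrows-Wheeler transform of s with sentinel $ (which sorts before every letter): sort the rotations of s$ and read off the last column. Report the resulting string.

b$aadab

rank  rotation last
    0  $aaabdb  b
    1  aaabdb$  $
    2  aabdb$a  a
    3  abdb$aa  a
    4  b$aaabd  d
    5  bdb$aaa  a
    6  db$aaab  b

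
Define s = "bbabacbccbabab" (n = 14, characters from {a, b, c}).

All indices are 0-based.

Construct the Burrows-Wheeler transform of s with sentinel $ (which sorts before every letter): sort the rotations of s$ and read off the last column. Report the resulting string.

bbbbbaacba$ccab

rank  rotation         last
    0  $bbabacbccbabab  b
    1  ab$bbabacbccbab  b
    2  abab$bbabacbccb  b
    3  abacbccbabab$bb  b
    4  acbccbabab$bbab  b
    5  b$bbabacbccbaba  a
    6  bab$bbabacbccba  a
    7  babab$bbabacbcc  c
    8  babacbccbabab$b  b
    9  bacbccbabab$bba  a
   10  bbabacbccbabab$  $
   11  bccbabab$bbabac  c
   12  cbabab$bbabacbc  c
   13  cbccbabab$bbaba  a
   14  ccbabab$bbabacb  b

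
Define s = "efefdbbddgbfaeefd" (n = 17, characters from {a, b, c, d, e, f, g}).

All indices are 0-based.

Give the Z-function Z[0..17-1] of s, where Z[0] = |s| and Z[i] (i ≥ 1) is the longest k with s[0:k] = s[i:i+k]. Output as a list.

[17, 0, 2, 0, 0, 0, 0, 0, 0, 0, 0, 0, 0, 1, 2, 0, 0]

Z[0]=17
i=1: outside box; Z[1]=0
i=2: outside box; Z[2]=2 scan→box=[2,4)
i=3: min(r-i=1, Z[1]=0)=0; Z[3]=0
i=4: outside box; Z[4]=0
i=5: outside box; Z[5]=0
i=6: outside box; Z[6]=0
i=7: outside box; Z[7]=0
i=8: outside box; Z[8]=0
i=9: outside box; Z[9]=0
i=10: outside box; Z[10]=0
i=11: outside box; Z[11]=0
i=12: outside box; Z[12]=0
i=13: outside box; Z[13]=1 scan→box=[13,14)
i=14: outside box; Z[14]=2 scan→box=[14,16)
i=15: min(r-i=1, Z[1]=0)=0; Z[15]=0
i=16: outside box; Z[16]=0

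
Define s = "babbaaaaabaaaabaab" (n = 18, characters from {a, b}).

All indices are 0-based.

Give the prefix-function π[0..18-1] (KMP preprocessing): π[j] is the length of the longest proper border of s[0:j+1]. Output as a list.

[0, 0, 1, 1, 2, 0, 0, 0, 0, 1, 2, 0, 0, 0, 1, 2, 0, 1]

π[0] = 0
j=1 s[j]='a': π[1]=0 (border '')
j=2 s[j]='b': π[2]=1 (border 'b')
j=3 s[j]='b': k: 1→0; π[3]=1 (border 'b')
j=4 s[j]='a': π[4]=2 (border 'ba')
j=5 s[j]='a': k: 2→0; π[5]=0 (border '')
j=6 s[j]='a': π[6]=0 (border '')
j=7 s[j]='a': π[7]=0 (border '')
j=8 s[j]='a': π[8]=0 (border '')
j=9 s[j]='b': π[9]=1 (border 'b')
j=10 s[j]='a': π[10]=2 (border 'ba')
j=11 s[j]='a': k: 2→0; π[11]=0 (border '')
j=12 s[j]='a': π[12]=0 (border '')
j=13 s[j]='a': π[13]=0 (border '')
j=14 s[j]='b': π[14]=1 (border 'b')
j=15 s[j]='a': π[15]=2 (border 'ba')
j=16 s[j]='a': k: 2→0; π[16]=0 (border '')
j=17 s[j]='b': π[17]=1 (border 'b')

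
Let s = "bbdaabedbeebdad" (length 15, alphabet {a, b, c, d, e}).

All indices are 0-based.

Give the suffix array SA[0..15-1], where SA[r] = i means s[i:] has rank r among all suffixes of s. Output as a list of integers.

rank | idx | suffix
   0 |   3 | aabedbeebdad
   1 |   4 | abedbeebdad
   2 |  13 | ad
   3 |   0 | bbdaabedbeebdad
   4 |   1 | bdaabedbeebdad
   5 |  11 | bdad
   6 |   5 | bedbeebdad
   7 |   8 | beebdad
   8 |  14 | d
   9 |   2 | daabedbeebdad
  10 |  12 | dad
  11 |   7 | dbeebdad
  12 |  10 | ebdad
  13 |   6 | edbeebdad
  14 |   9 | eebdad

[3, 4, 13, 0, 1, 11, 5, 8, 14, 2, 12, 7, 10, 6, 9]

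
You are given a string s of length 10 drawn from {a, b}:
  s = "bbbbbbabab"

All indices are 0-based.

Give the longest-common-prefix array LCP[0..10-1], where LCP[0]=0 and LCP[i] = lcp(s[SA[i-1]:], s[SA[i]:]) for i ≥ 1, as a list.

[0, 2, 0, 1, 3, 1, 2, 3, 4, 5]

sorted suffixes:
  #0 SA[0]=8  'ab'
  #1 SA[1]=6  'abab'
  #2 SA[2]=9  'b'
  #3 SA[3]=7  'bab'
  #4 SA[4]=5  'babab'
  #5 SA[5]=4  'bbabab'
  #6 SA[6]=3  'bbbabab'
  #7 SA[7]=2  'bbbbabab'
  #8 SA[8]=1  'bbbbbabab'
  #9 SA[9]=0  'bbbbbbabab'

SA = [8, 6, 9, 7, 5, 4, 3, 2, 1, 0]
[i] adj suffixes → lcp
  [1] 8/6 → 2 ('ab')
  [2] 6/9 → 0 ('')
  [3] 9/7 → 1 ('b')
  [4] 7/5 → 3 ('bab')
  [5] 5/4 → 1 ('b')
  [6] 4/3 → 2 ('bb')
  [7] 3/2 → 3 ('bbb')
  [8] 2/1 → 4 ('bbbb')
  [9] 1/0 → 5 ('bbbbb')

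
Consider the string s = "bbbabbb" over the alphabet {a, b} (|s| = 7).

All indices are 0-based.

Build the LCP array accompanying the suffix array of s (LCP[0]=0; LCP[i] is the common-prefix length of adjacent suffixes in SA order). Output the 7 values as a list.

[0, 0, 1, 1, 2, 2, 3]

rank | idx | suffix
   0 |   3 | abbb
   1 |   6 | b
   2 |   2 | babbb
   3 |   5 | bb
   4 |   1 | bbabbb
   5 |   4 | bbb
   6 |   0 | bbbabbb

SA = [3, 6, 2, 5, 1, 4, 0]
rank  pair      lcp
   1  s[3:],s[6:]  0  ''
   2  s[6:],s[2:]  1  'b'
   3  s[2:],s[5:]  1  'b'
   4  s[5:],s[1:]  2  'bb'
   5  s[1:],s[4:]  2  'bb'
   6  s[4:],s[0:]  3  'bbb'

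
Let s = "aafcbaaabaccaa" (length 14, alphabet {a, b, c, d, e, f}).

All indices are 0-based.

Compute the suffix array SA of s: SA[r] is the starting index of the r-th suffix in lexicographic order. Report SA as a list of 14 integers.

sorted suffixes:
  #0 SA[0]=13  'a'
  #1 SA[1]=12  'aa'
  #2 SA[2]=5  'aaabaccaa'
  #3 SA[3]=6  'aabaccaa'
  #4 SA[4]=0  'aafcbaaabaccaa'
  #5 SA[5]=7  'abaccaa'
  #6 SA[6]=9  'accaa'
  #7 SA[7]=1  'afcbaaabaccaa'
  #8 SA[8]=4  'baaabaccaa'
  #9 SA[9]=8  'baccaa'
  #10 SA[10]=11  'caa'
  #11 SA[11]=3  'cbaaabaccaa'
  #12 SA[12]=10  'ccaa'
  #13 SA[13]=2  'fcbaaabaccaa'

[13, 12, 5, 6, 0, 7, 9, 1, 4, 8, 11, 3, 10, 2]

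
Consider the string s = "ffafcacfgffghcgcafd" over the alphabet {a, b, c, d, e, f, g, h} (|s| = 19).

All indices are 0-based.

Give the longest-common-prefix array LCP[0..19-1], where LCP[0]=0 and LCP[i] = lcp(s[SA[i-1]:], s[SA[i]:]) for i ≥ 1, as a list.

[0, 1, 2, 0, 2, 1, 1, 0, 0, 1, 1, 1, 2, 1, 2, 0, 1, 1, 0]

rank | idx | suffix
   0 |   5 | acfgffghcgcafd
   1 |   2 | afcacfgffghcgcafd
   2 |  16 | afd
   3 |   4 | cacfgffghcgcafd
   4 |  15 | cafd
   5 |   6 | cfgffghcgcafd
   6 |  13 | cgcafd
   7 |  18 | d
   8 |   1 | fafcacfgffghcgcafd
   9 |   3 | fcacfgffghcgcafd
  10 |  17 | fd
  11 |   0 | ffafcacfgffghcgcafd
  12 |   9 | ffghcgcafd
  13 |   7 | fgffghcgcafd
  14 |  10 | fghcgcafd
  15 |  14 | gcafd
  16 |   8 | gffghcgcafd
  17 |  11 | ghcgcafd
  18 |  12 | hcgcafd

SA = [5, 2, 16, 4, 15, 6, 13, 18, 1, 3, 17, 0, 9, 7, 10, 14, 8, 11, 12]
[i] adj suffixes → lcp
  [1] 5/2 → 1 ('a')
  [2] 2/16 → 2 ('af')
  [3] 16/4 → 0 ('')
  [4] 4/15 → 2 ('ca')
  [5] 15/6 → 1 ('c')
  [6] 6/13 → 1 ('c')
  [7] 13/18 → 0 ('')
  [8] 18/1 → 0 ('')
  [9] 1/3 → 1 ('f')
  [10] 3/17 → 1 ('f')
  [11] 17/0 → 1 ('f')
  [12] 0/9 → 2 ('ff')
  [13] 9/7 → 1 ('f')
  [14] 7/10 → 2 ('fg')
  [15] 10/14 → 0 ('')
  [16] 14/8 → 1 ('g')
  [17] 8/11 → 1 ('g')
  [18] 11/12 → 0 ('')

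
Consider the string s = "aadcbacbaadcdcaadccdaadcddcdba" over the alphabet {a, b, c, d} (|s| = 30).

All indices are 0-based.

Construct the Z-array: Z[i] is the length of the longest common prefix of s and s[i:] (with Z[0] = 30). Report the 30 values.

[30, 1, 0, 0, 0, 1, 0, 0, 4, 1, 0, 0, 0, 0, 4, 1, 0, 0, 0, 0, 4, 1, 0, 0, 0, 0, 0, 0, 0, 1]

Z[0]=30
i=1: fresh scan; Z[1]=1 extend→box=[1,2)
i=2: fresh scan; Z[2]=0
i=3: fresh scan; Z[3]=0
i=4: fresh scan; Z[4]=0
i=5: fresh scan; Z[5]=1 extend→box=[5,6)
i=6: fresh scan; Z[6]=0
i=7: fresh scan; Z[7]=0
i=8: fresh scan; Z[8]=4 extend→box=[8,12)
i=9: min(r-i=3, Z[1]=1)=1; Z[9]=1
i=10: min(r-i=2, Z[2]=0)=0; Z[10]=0
i=11: min(r-i=1, Z[3]=0)=0; Z[11]=0
i=12: fresh scan; Z[12]=0
i=13: fresh scan; Z[13]=0
i=14: fresh scan; Z[14]=4 extend→box=[14,18)
i=15: min(r-i=3, Z[1]=1)=1; Z[15]=1
i=16: min(r-i=2, Z[2]=0)=0; Z[16]=0
i=17: min(r-i=1, Z[3]=0)=0; Z[17]=0
i=18: fresh scan; Z[18]=0
i=19: fresh scan; Z[19]=0
i=20: fresh scan; Z[20]=4 extend→box=[20,24)
i=21: min(r-i=3, Z[1]=1)=1; Z[21]=1
i=22: min(r-i=2, Z[2]=0)=0; Z[22]=0
i=23: min(r-i=1, Z[3]=0)=0; Z[23]=0
i=24: fresh scan; Z[24]=0
i=25: fresh scan; Z[25]=0
i=26: fresh scan; Z[26]=0
i=27: fresh scan; Z[27]=0
i=28: fresh scan; Z[28]=0
i=29: fresh scan; Z[29]=1 extend→box=[29,30)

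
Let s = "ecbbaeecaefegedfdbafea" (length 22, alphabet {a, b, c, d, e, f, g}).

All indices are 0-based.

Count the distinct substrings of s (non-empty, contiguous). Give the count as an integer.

rank→(start, suffix):
  0 → (21, 'a')
  1 → (4, 'aeecaefegedfdbafea')
  2 → (8, 'aefegedfdbafea')
  3 → (18, 'afea')
  4 → (3, 'baeecaefegedfdbafea')
  5 → (17, 'bafea')
  6 → (2, 'bbaeecaefegedfdbafea')
  7 → (7, 'caefegedfdbafea')
  8 → (1, 'cbbaeecaefegedfdbafea')
  9 → (16, 'dbafea')
  10 → (14, 'dfdbafea')
  11 → (20, 'ea')
  12 → (6, 'ecaefegedfdbafea')
  13 → (0, 'ecbbaeecaefegedfdbafea')
  14 → (13, 'edfdbafea')
  15 → (5, 'eecaefegedfdbafea')
  16 → (9, 'efegedfdbafea')
  17 → (11, 'egedfdbafea')
  18 → (15, 'fdbafea')
  19 → (19, 'fea')
  20 → (10, 'fegedfdbafea')
  21 → (12, 'gedfdbafea')

SA = [21, 4, 8, 18, 3, 17, 2, 7, 1, 16, 14, 20, 6, 0, 13, 5, 9, 11, 15, 19, 10, 12]
[i] adj suffixes → lcp
  [1] 21/4 → 1 ('a')
  [2] 4/8 → 2 ('ae')
  [3] 8/18 → 1 ('a')
  [4] 18/3 → 0 ('')
  [5] 3/17 → 2 ('ba')
  [6] 17/2 → 1 ('b')
  [7] 2/7 → 0 ('')
  [8] 7/1 → 1 ('c')
  [9] 1/16 → 0 ('')
  [10] 16/14 → 1 ('d')
  [11] 14/20 → 0 ('')
  [12] 20/6 → 1 ('e')
  [13] 6/0 → 2 ('ec')
  [14] 0/13 → 1 ('e')
  [15] 13/5 → 1 ('e')
  [16] 5/9 → 1 ('e')
  [17] 9/11 → 1 ('e')
  [18] 11/15 → 0 ('')
  [19] 15/19 → 1 ('f')
  [20] 19/10 → 2 ('fe')
  [21] 10/12 → 0 ('')

n(n+1)/2 = 22·23/2 = 253
Σ LCP = 0 + 1 + 2 + 1 + 0 + 2 + 1 + 0 + 1 + 0 + 1 + 0 + 1 + 2 + 1 + 1 + 1 + 1 + 0 + 1 + 2 + 0 = 19
distinct = 253 − 19 = 234

234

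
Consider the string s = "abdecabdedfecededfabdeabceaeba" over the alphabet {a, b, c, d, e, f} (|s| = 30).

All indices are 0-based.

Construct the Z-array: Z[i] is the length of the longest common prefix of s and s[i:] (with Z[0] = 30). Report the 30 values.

Z[0]=30
i=1: fresh scan; Z[1]=0
i=2: fresh scan; Z[2]=0
i=3: fresh scan; Z[3]=0
i=4: fresh scan; Z[4]=0
i=5: fresh scan; Z[5]=4 scan→box=[5,9)
i=6: min(r-i=3, Z[1]=0)=0; Z[6]=0
i=7: min(r-i=2, Z[2]=0)=0; Z[7]=0
i=8: min(r-i=1, Z[3]=0)=0; Z[8]=0
i=9: fresh scan; Z[9]=0
i=10: fresh scan; Z[10]=0
i=11: fresh scan; Z[11]=0
i=12: fresh scan; Z[12]=0
i=13: fresh scan; Z[13]=0
i=14: fresh scan; Z[14]=0
i=15: fresh scan; Z[15]=0
i=16: fresh scan; Z[16]=0
i=17: fresh scan; Z[17]=0
i=18: fresh scan; Z[18]=4 scan→box=[18,22)
i=19: min(r-i=3, Z[1]=0)=0; Z[19]=0
i=20: min(r-i=2, Z[2]=0)=0; Z[20]=0
i=21: min(r-i=1, Z[3]=0)=0; Z[21]=0
i=22: fresh scan; Z[22]=2 scan→box=[22,24)
i=23: min(r-i=1, Z[1]=0)=0; Z[23]=0
i=24: fresh scan; Z[24]=0
i=25: fresh scan; Z[25]=0
i=26: fresh scan; Z[26]=1 scan→box=[26,27)
i=27: fresh scan; Z[27]=0
i=28: fresh scan; Z[28]=0
i=29: fresh scan; Z[29]=1 scan→box=[29,30)

[30, 0, 0, 0, 0, 4, 0, 0, 0, 0, 0, 0, 0, 0, 0, 0, 0, 0, 4, 0, 0, 0, 2, 0, 0, 0, 1, 0, 0, 1]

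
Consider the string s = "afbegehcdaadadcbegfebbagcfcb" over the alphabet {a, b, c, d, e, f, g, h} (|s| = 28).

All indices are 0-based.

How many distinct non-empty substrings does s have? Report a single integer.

380

sorted suffixes:
  #0 SA[0]=9  'aadadcbegfebbagcfcb'
  #1 SA[1]=10  'adadcbegfebbagcfcb'
  #2 SA[2]=12  'adcbegfebbagcfcb'
  #3 SA[3]=0  'afbegehcdaadadcbegfebbagcfcb'
  #4 SA[4]=22  'agcfcb'
  #5 SA[5]=27  'b'
  #6 SA[6]=21  'bagcfcb'
  #7 SA[7]=20  'bbagcfcb'
  #8 SA[8]=2  'begehcdaadadcbegfebbagcfcb'
  #9 SA[9]=15  'begfebbagcfcb'
  #10 SA[10]=26  'cb'
  #11 SA[11]=14  'cbegfebbagcfcb'
  #12 SA[12]=7  'cdaadadcbegfebbagcfcb'
  #13 SA[13]=24  'cfcb'
  #14 SA[14]=8  'daadadcbegfebbagcfcb'
  #15 SA[15]=11  'dadcbegfebbagcfcb'
  #16 SA[16]=13  'dcbegfebbagcfcb'
  #17 SA[17]=19  'ebbagcfcb'
  #18 SA[18]=3  'egehcdaadadcbegfebbagcfcb'
  #19 SA[19]=16  'egfebbagcfcb'
  #20 SA[20]=5  'ehcdaadadcbegfebbagcfcb'
  #21 SA[21]=1  'fbegehcdaadadcbegfebbagcfcb'
  #22 SA[22]=25  'fcb'
  #23 SA[23]=18  'febbagcfcb'
  #24 SA[24]=23  'gcfcb'
  #25 SA[25]=4  'gehcdaadadcbegfebbagcfcb'
  #26 SA[26]=17  'gfebbagcfcb'
  #27 SA[27]=6  'hcdaadadcbegfebbagcfcb'

SA = [9, 10, 12, 0, 22, 27, 21, 20, 2, 15, 26, 14, 7, 24, 8, 11, 13, 19, 3, 16, 5, 1, 25, 18, 23, 4, 17, 6]
i: (SA[i-1],SA[i]) lcp shared
  1: (9,10) 1 'a'
  2: (10,12) 2 'ad'
  3: (12,0) 1 'a'
  4: (0,22) 1 'a'
  5: (22,27) 0 ''
  6: (27,21) 1 'b'
  7: (21,20) 1 'b'
  8: (20,2) 1 'b'
  9: (2,15) 3 'beg'
  10: (15,26) 0 ''
  11: (26,14) 2 'cb'
  12: (14,7) 1 'c'
  13: (7,24) 1 'c'
  14: (24,8) 0 ''
  15: (8,11) 2 'da'
  16: (11,13) 1 'd'
  17: (13,19) 0 ''
  18: (19,3) 1 'e'
  19: (3,16) 2 'eg'
  20: (16,5) 1 'e'
  21: (5,1) 0 ''
  22: (1,25) 1 'f'
  23: (25,18) 1 'f'
  24: (18,23) 0 ''
  25: (23,4) 1 'g'
  26: (4,17) 1 'g'
  27: (17,6) 0 ''

n(n+1)/2 = 28·29/2 = 406
Σ LCP = 0 + 1 + 2 + 1 + 1 + 0 + 1 + 1 + 1 + 3 + 0 + 2 + 1 + 1 + 0 + 2 + 1 + 0 + 1 + 2 + 1 + 0 + 1 + 1 + 0 + 1 + 1 + 0 = 26
distinct = 406 − 26 = 380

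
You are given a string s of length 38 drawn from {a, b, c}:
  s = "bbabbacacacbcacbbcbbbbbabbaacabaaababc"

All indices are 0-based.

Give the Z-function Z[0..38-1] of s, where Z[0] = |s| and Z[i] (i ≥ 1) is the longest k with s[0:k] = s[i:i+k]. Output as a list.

[38, 1, 0, 3, 1, 0, 0, 0, 0, 0, 0, 1, 0, 0, 0, 2, 1, 0, 2, 2, 2, 6, 1, 0, 3, 1, 0, 0, 0, 0, 1, 0, 0, 0, 1, 0, 1, 0]

Z[0]=38
i=1: fresh scan; Z[1]=1 scan→box=[1,2)
i=2: fresh scan; Z[2]=0
i=3: fresh scan; Z[3]=3 scan→box=[3,6)
i=4: min(r-i=2, Z[1]=1)=1; Z[4]=1
i=5: min(r-i=1, Z[2]=0)=0; Z[5]=0
i=6: fresh scan; Z[6]=0
i=7: fresh scan; Z[7]=0
i=8: fresh scan; Z[8]=0
i=9: fresh scan; Z[9]=0
i=10: fresh scan; Z[10]=0
i=11: fresh scan; Z[11]=1 scan→box=[11,12)
i=12: fresh scan; Z[12]=0
i=13: fresh scan; Z[13]=0
i=14: fresh scan; Z[14]=0
i=15: fresh scan; Z[15]=2 scan→box=[15,17)
i=16: min(r-i=1, Z[1]=1)=1; Z[16]=1
i=17: fresh scan; Z[17]=0
i=18: fresh scan; Z[18]=2 scan→box=[18,20)
i=19: min(r-i=1, Z[1]=1)=1; Z[19]=2 scan→box=[19,21)
i=20: min(r-i=1, Z[1]=1)=1; Z[20]=2 scan→box=[20,22)
i=21: min(r-i=1, Z[1]=1)=1; Z[21]=6 scan→box=[21,27)
i=22: min(r-i=5, Z[1]=1)=1; Z[22]=1
i=23: min(r-i=4, Z[2]=0)=0; Z[23]=0
i=24: min(r-i=3, Z[3]=3)=3; Z[24]=3
i=25: min(r-i=2, Z[4]=1)=1; Z[25]=1
i=26: min(r-i=1, Z[5]=0)=0; Z[26]=0
i=27: fresh scan; Z[27]=0
i=28: fresh scan; Z[28]=0
i=29: fresh scan; Z[29]=0
i=30: fresh scan; Z[30]=1 scan→box=[30,31)
i=31: fresh scan; Z[31]=0
i=32: fresh scan; Z[32]=0
i=33: fresh scan; Z[33]=0
i=34: fresh scan; Z[34]=1 scan→box=[34,35)
i=35: fresh scan; Z[35]=0
i=36: fresh scan; Z[36]=1 scan→box=[36,37)
i=37: fresh scan; Z[37]=0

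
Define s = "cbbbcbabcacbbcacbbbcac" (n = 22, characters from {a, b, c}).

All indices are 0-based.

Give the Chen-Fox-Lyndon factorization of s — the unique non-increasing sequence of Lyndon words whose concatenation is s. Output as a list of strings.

["c", "bbbc", "b", "abcacbbcacbbbcac"]

emit factor 1: 'c' (i=0, period=1)
emit factor 2: 'bbbc' (i=1, period=4)
emit factor 3: 'b' (i=5, period=1)
emit factor 4: 'abcacbbcacbbbcac' (i=6, period=16)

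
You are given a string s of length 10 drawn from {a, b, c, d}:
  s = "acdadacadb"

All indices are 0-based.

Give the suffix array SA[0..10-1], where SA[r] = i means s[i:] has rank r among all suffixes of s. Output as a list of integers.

[5, 0, 3, 7, 9, 6, 1, 4, 2, 8]

rank→(start, suffix):
  0 → (5, 'acadb')
  1 → (0, 'acdadacadb')
  2 → (3, 'adacadb')
  3 → (7, 'adb')
  4 → (9, 'b')
  5 → (6, 'cadb')
  6 → (1, 'cdadacadb')
  7 → (4, 'dacadb')
  8 → (2, 'dadacadb')
  9 → (8, 'db')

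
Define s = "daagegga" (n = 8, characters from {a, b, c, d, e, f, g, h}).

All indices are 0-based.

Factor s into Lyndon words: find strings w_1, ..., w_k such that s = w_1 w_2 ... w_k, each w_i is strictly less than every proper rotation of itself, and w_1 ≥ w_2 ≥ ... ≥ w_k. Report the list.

["d", "aagegg", "a"]

emit factor 1: 'd' (i=0, period=1)
emit factor 2: 'aagegg' (i=1, period=6)
emit factor 3: 'a' (i=7, period=1)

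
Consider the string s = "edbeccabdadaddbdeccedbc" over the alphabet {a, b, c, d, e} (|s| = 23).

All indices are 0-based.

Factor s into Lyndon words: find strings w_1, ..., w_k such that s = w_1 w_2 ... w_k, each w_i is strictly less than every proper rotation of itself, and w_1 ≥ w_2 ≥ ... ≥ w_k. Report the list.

emit factor 1: 'e' (i=0, period=1)
emit factor 2: 'd' (i=1, period=1)
emit factor 3: 'becc' (i=2, period=4)
emit factor 4: 'abdadaddbdeccedbc' (i=6, period=17)

["e", "d", "becc", "abdadaddbdeccedbc"]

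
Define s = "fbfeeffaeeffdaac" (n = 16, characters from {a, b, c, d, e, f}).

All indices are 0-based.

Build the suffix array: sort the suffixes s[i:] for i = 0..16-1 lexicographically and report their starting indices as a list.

rank→(start, suffix):
  0 → (13, 'aac')
  1 → (14, 'ac')
  2 → (7, 'aeeffdaac')
  3 → (1, 'bfeeffaeeffdaac')
  4 → (15, 'c')
  5 → (12, 'daac')
  6 → (3, 'eeffaeeffdaac')
  7 → (8, 'eeffdaac')
  8 → (4, 'effaeeffdaac')
  9 → (9, 'effdaac')
  10 → (6, 'faeeffdaac')
  11 → (0, 'fbfeeffaeeffdaac')
  12 → (11, 'fdaac')
  13 → (2, 'feeffaeeffdaac')
  14 → (5, 'ffaeeffdaac')
  15 → (10, 'ffdaac')

[13, 14, 7, 1, 15, 12, 3, 8, 4, 9, 6, 0, 11, 2, 5, 10]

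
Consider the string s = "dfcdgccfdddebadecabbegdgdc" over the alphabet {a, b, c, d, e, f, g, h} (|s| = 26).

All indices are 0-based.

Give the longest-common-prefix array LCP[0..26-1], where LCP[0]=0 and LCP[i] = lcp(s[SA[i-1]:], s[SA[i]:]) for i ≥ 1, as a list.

rank | idx | suffix
   0 |  17 | abbegdgdc
   1 |  13 | adecabbegdgdc
   2 |  12 | badecabbegdgdc
   3 |  18 | bbegdgdc
   4 |  19 | begdgdc
   5 |  25 | c
   6 |  16 | cabbegdgdc
   7 |   5 | ccfdddebadecabbegdgdc
   8 |   2 | cdgccfdddebadecabbegdgdc
   9 |   6 | cfdddebadecabbegdgdc
  10 |  24 | dc
  11 |   8 | dddebadecabbegdgdc
  12 |   9 | ddebadecabbegdgdc
  13 |  10 | debadecabbegdgdc
  14 |  14 | decabbegdgdc
  15 |   0 | dfcdgccfdddebadecabbegdgdc
  16 |   3 | dgccfdddebadecabbegdgdc
  17 |  22 | dgdc
  18 |  11 | ebadecabbegdgdc
  19 |  15 | ecabbegdgdc
  20 |  20 | egdgdc
  21 |   1 | fcdgccfdddebadecabbegdgdc
  22 |   7 | fdddebadecabbegdgdc
  23 |   4 | gccfdddebadecabbegdgdc
  24 |  23 | gdc
  25 |  21 | gdgdc

SA = [17, 13, 12, 18, 19, 25, 16, 5, 2, 6, 24, 8, 9, 10, 14, 0, 3, 22, 11, 15, 20, 1, 7, 4, 23, 21]
[i] adj suffixes → lcp
  [1] 17/13 → 1 ('a')
  [2] 13/12 → 0 ('')
  [3] 12/18 → 1 ('b')
  [4] 18/19 → 1 ('b')
  [5] 19/25 → 0 ('')
  [6] 25/16 → 1 ('c')
  [7] 16/5 → 1 ('c')
  [8] 5/2 → 1 ('c')
  [9] 2/6 → 1 ('c')
  [10] 6/24 → 0 ('')
  [11] 24/8 → 1 ('d')
  [12] 8/9 → 2 ('dd')
  [13] 9/10 → 1 ('d')
  [14] 10/14 → 2 ('de')
  [15] 14/0 → 1 ('d')
  [16] 0/3 → 1 ('d')
  [17] 3/22 → 2 ('dg')
  [18] 22/11 → 0 ('')
  [19] 11/15 → 1 ('e')
  [20] 15/20 → 1 ('e')
  [21] 20/1 → 0 ('')
  [22] 1/7 → 1 ('f')
  [23] 7/4 → 0 ('')
  [24] 4/23 → 1 ('g')
  [25] 23/21 → 2 ('gd')

[0, 1, 0, 1, 1, 0, 1, 1, 1, 1, 0, 1, 2, 1, 2, 1, 1, 2, 0, 1, 1, 0, 1, 0, 1, 2]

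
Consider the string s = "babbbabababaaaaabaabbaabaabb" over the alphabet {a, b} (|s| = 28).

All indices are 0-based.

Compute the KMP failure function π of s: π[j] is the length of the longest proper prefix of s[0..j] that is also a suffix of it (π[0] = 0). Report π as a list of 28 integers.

π[0] = 0
j=1 s[j]='a': π[1]=0 (border '')
j=2 s[j]='b': π[2]=1 (border 'b')
j=3 s[j]='b': k: 1→0; π[3]=1 (border 'b')
j=4 s[j]='b': k: 1→0; π[4]=1 (border 'b')
j=5 s[j]='a': π[5]=2 (border 'ba')
j=6 s[j]='b': π[6]=3 (border 'bab')
j=7 s[j]='a': k: 3→1; π[7]=2 (border 'ba')
j=8 s[j]='b': π[8]=3 (border 'bab')
j=9 s[j]='a': k: 3→1; π[9]=2 (border 'ba')
j=10 s[j]='b': π[10]=3 (border 'bab')
j=11 s[j]='a': k: 3→1; π[11]=2 (border 'ba')
j=12 s[j]='a': k: 2→0; π[12]=0 (border '')
j=13 s[j]='a': π[13]=0 (border '')
j=14 s[j]='a': π[14]=0 (border '')
j=15 s[j]='a': π[15]=0 (border '')
j=16 s[j]='b': π[16]=1 (border 'b')
j=17 s[j]='a': π[17]=2 (border 'ba')
j=18 s[j]='a': k: 2→0; π[18]=0 (border '')
j=19 s[j]='b': π[19]=1 (border 'b')
j=20 s[j]='b': k: 1→0; π[20]=1 (border 'b')
j=21 s[j]='a': π[21]=2 (border 'ba')
j=22 s[j]='a': k: 2→0; π[22]=0 (border '')
j=23 s[j]='b': π[23]=1 (border 'b')
j=24 s[j]='a': π[24]=2 (border 'ba')
j=25 s[j]='a': k: 2→0; π[25]=0 (border '')
j=26 s[j]='b': π[26]=1 (border 'b')
j=27 s[j]='b': k: 1→0; π[27]=1 (border 'b')

[0, 0, 1, 1, 1, 2, 3, 2, 3, 2, 3, 2, 0, 0, 0, 0, 1, 2, 0, 1, 1, 2, 0, 1, 2, 0, 1, 1]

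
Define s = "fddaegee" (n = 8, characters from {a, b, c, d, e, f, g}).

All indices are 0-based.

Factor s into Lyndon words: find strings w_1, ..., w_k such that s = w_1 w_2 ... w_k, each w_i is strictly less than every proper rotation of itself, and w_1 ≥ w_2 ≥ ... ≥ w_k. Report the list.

["f", "d", "d", "aegee"]

emit factor 1: 'f' (i=0, period=1)
emit factor 2: 'd' (i=1, period=1)
emit factor 3: 'd' (i=2, period=1)
emit factor 4: 'aegee' (i=3, period=5)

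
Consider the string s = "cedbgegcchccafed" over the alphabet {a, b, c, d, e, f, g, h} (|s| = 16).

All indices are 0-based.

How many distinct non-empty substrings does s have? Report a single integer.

rank | idx | suffix
   0 |  12 | afed
   1 |   3 | bgegcchccafed
   2 |  11 | cafed
   3 |  10 | ccafed
   4 |   7 | cchccafed
   5 |   0 | cedbgegcchccafed
   6 |   8 | chccafed
   7 |  15 | d
   8 |   2 | dbgegcchccafed
   9 |  14 | ed
  10 |   1 | edbgegcchccafed
  11 |   5 | egcchccafed
  12 |  13 | fed
  13 |   6 | gcchccafed
  14 |   4 | gegcchccafed
  15 |   9 | hccafed

SA = [12, 3, 11, 10, 7, 0, 8, 15, 2, 14, 1, 5, 13, 6, 4, 9]
i: (SA[i-1],SA[i]) lcp shared
  1: (12,3) 0 ''
  2: (3,11) 0 ''
  3: (11,10) 1 'c'
  4: (10,7) 2 'cc'
  5: (7,0) 1 'c'
  6: (0,8) 1 'c'
  7: (8,15) 0 ''
  8: (15,2) 1 'd'
  9: (2,14) 0 ''
  10: (14,1) 2 'ed'
  11: (1,5) 1 'e'
  12: (5,13) 0 ''
  13: (13,6) 0 ''
  14: (6,4) 1 'g'
  15: (4,9) 0 ''

n(n+1)/2 = 16·17/2 = 136
Σ LCP = 0 + 0 + 0 + 1 + 2 + 1 + 1 + 0 + 1 + 0 + 2 + 1 + 0 + 0 + 1 + 0 = 10
distinct = 136 − 10 = 126

126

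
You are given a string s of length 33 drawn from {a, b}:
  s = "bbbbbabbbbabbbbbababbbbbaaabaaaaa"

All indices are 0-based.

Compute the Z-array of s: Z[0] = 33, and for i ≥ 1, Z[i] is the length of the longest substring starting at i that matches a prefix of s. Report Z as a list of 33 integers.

[33, 4, 3, 2, 1, 0, 4, 3, 2, 1, 0, 7, 4, 3, 2, 1, 0, 1, 0, 6, 4, 3, 2, 1, 0, 0, 0, 1, 0, 0, 0, 0, 0]

Z[0]=33
i=1: outside box; Z[1]=4 grow→box=[1,5)
i=2: min(r-i=3, Z[1]=4)=3; Z[2]=3
i=3: min(r-i=2, Z[2]=3)=2; Z[3]=2
i=4: min(r-i=1, Z[3]=2)=1; Z[4]=1
i=5: outside box; Z[5]=0
i=6: outside box; Z[6]=4 grow→box=[6,10)
i=7: min(r-i=3, Z[1]=4)=3; Z[7]=3
i=8: min(r-i=2, Z[2]=3)=2; Z[8]=2
i=9: min(r-i=1, Z[3]=2)=1; Z[9]=1
i=10: outside box; Z[10]=0
i=11: outside box; Z[11]=7 grow→box=[11,18)
i=12: min(r-i=6, Z[1]=4)=4; Z[12]=4
i=13: min(r-i=5, Z[2]=3)=3; Z[13]=3
i=14: min(r-i=4, Z[3]=2)=2; Z[14]=2
i=15: min(r-i=3, Z[4]=1)=1; Z[15]=1
i=16: min(r-i=2, Z[5]=0)=0; Z[16]=0
i=17: min(r-i=1, Z[6]=4)=1; Z[17]=1
i=18: outside box; Z[18]=0
i=19: outside box; Z[19]=6 grow→box=[19,25)
i=20: min(r-i=5, Z[1]=4)=4; Z[20]=4
i=21: min(r-i=4, Z[2]=3)=3; Z[21]=3
i=22: min(r-i=3, Z[3]=2)=2; Z[22]=2
i=23: min(r-i=2, Z[4]=1)=1; Z[23]=1
i=24: min(r-i=1, Z[5]=0)=0; Z[24]=0
i=25: outside box; Z[25]=0
i=26: outside box; Z[26]=0
i=27: outside box; Z[27]=1 grow→box=[27,28)
i=28: outside box; Z[28]=0
i=29: outside box; Z[29]=0
i=30: outside box; Z[30]=0
i=31: outside box; Z[31]=0
i=32: outside box; Z[32]=0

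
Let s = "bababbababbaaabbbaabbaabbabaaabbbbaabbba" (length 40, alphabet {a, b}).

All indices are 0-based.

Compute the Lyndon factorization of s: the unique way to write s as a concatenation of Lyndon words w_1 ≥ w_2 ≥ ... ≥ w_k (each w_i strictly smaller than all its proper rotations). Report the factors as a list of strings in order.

emit factor 1: 'b' (i=0, period=1)
emit factor 2: 'ababb' (i=1, period=5)
emit factor 3: 'ababb' (i=6, period=5)
emit factor 4: 'aaabbbaabbaabbabaaabbbbaabbb' (i=11, period=28)
emit factor 5: 'a' (i=39, period=1)

["b", "ababb", "ababb", "aaabbbaabbaabbabaaabbbbaabbb", "a"]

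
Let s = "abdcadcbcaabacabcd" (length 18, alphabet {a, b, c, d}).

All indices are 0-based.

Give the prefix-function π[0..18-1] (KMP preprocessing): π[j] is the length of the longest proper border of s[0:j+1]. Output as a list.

π[0] = 0
j=1 s[j]='b': π[1]=0 (border '')
j=2 s[j]='d': π[2]=0 (border '')
j=3 s[j]='c': π[3]=0 (border '')
j=4 s[j]='a': π[4]=1 (border 'a')
j=5 s[j]='d': k: 1→0; π[5]=0 (border '')
j=6 s[j]='c': π[6]=0 (border '')
j=7 s[j]='b': π[7]=0 (border '')
j=8 s[j]='c': π[8]=0 (border '')
j=9 s[j]='a': π[9]=1 (border 'a')
j=10 s[j]='a': k: 1→0; π[10]=1 (border 'a')
j=11 s[j]='b': π[11]=2 (border 'ab')
j=12 s[j]='a': k: 2→0; π[12]=1 (border 'a')
j=13 s[j]='c': k: 1→0; π[13]=0 (border '')
j=14 s[j]='a': π[14]=1 (border 'a')
j=15 s[j]='b': π[15]=2 (border 'ab')
j=16 s[j]='c': k: 2→0; π[16]=0 (border '')
j=17 s[j]='d': π[17]=0 (border '')

[0, 0, 0, 0, 1, 0, 0, 0, 0, 1, 1, 2, 1, 0, 1, 2, 0, 0]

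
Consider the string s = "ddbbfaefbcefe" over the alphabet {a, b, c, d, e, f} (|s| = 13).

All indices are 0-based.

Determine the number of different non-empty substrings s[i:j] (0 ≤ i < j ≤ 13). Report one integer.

83

rank | idx | suffix
   0 |   5 | aefbcefe
   1 |   2 | bbfaefbcefe
   2 |   8 | bcefe
   3 |   3 | bfaefbcefe
   4 |   9 | cefe
   5 |   1 | dbbfaefbcefe
   6 |   0 | ddbbfaefbcefe
   7 |  12 | e
   8 |   6 | efbcefe
   9 |  10 | efe
  10 |   4 | faefbcefe
  11 |   7 | fbcefe
  12 |  11 | fe

SA = [5, 2, 8, 3, 9, 1, 0, 12, 6, 10, 4, 7, 11]
[i] adj suffixes → lcp
  [1] 5/2 → 0 ('')
  [2] 2/8 → 1 ('b')
  [3] 8/3 → 1 ('b')
  [4] 3/9 → 0 ('')
  [5] 9/1 → 0 ('')
  [6] 1/0 → 1 ('d')
  [7] 0/12 → 0 ('')
  [8] 12/6 → 1 ('e')
  [9] 6/10 → 2 ('ef')
  [10] 10/4 → 0 ('')
  [11] 4/7 → 1 ('f')
  [12] 7/11 → 1 ('f')

n(n+1)/2 = 13·14/2 = 91
Σ LCP = 0 + 0 + 1 + 1 + 0 + 0 + 1 + 0 + 1 + 2 + 0 + 1 + 1 = 8
distinct = 91 − 8 = 83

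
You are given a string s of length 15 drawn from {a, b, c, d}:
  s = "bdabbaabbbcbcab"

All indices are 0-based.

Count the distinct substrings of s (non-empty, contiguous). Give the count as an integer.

103

sorted suffixes:
  #0 SA[0]=5  'aabbbcbcab'
  #1 SA[1]=13  'ab'
  #2 SA[2]=2  'abbaabbbcbcab'
  #3 SA[3]=6  'abbbcbcab'
  #4 SA[4]=14  'b'
  #5 SA[5]=4  'baabbbcbcab'
  #6 SA[6]=3  'bbaabbbcbcab'
  #7 SA[7]=7  'bbbcbcab'
  #8 SA[8]=8  'bbcbcab'
  #9 SA[9]=11  'bcab'
  #10 SA[10]=9  'bcbcab'
  #11 SA[11]=0  'bdabbaabbbcbcab'
  #12 SA[12]=12  'cab'
  #13 SA[13]=10  'cbcab'
  #14 SA[14]=1  'dabbaabbbcbcab'

SA = [5, 13, 2, 6, 14, 4, 3, 7, 8, 11, 9, 0, 12, 10, 1]
rank  pair      lcp
   1  s[5:],s[13:]  1  'a'
   2  s[13:],s[2:]  2  'ab'
   3  s[2:],s[6:]  3  'abb'
   4  s[6:],s[14:]  0  ''
   5  s[14:],s[4:]  1  'b'
   6  s[4:],s[3:]  1  'b'
   7  s[3:],s[7:]  2  'bb'
   8  s[7:],s[8:]  2  'bb'
   9  s[8:],s[11:]  1  'b'
  10  s[11:],s[9:]  2  'bc'
  11  s[9:],s[0:]  1  'b'
  12  s[0:],s[12:]  0  ''
  13  s[12:],s[10:]  1  'c'
  14  s[10:],s[1:]  0  ''

n(n+1)/2 = 15·16/2 = 120
Σ LCP = 0 + 1 + 2 + 3 + 0 + 1 + 1 + 2 + 2 + 1 + 2 + 1 + 0 + 1 + 0 = 17
distinct = 120 − 17 = 103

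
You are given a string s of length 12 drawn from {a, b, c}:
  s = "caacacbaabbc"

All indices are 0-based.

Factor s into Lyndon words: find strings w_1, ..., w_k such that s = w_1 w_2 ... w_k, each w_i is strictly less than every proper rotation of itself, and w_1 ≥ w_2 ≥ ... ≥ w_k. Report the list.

["c", "aacacb", "aabbc"]

emit factor 1: 'c' (i=0, period=1)
emit factor 2: 'aacacb' (i=1, period=6)
emit factor 3: 'aabbc' (i=7, period=5)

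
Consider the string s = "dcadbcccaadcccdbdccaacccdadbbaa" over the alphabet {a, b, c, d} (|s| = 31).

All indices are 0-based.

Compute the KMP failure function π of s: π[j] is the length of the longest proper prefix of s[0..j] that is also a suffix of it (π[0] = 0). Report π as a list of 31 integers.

π[0] = 0
j=1 s[j]='c': π[1]=0 (border '')
j=2 s[j]='a': π[2]=0 (border '')
j=3 s[j]='d': π[3]=1 (border 'd')
j=4 s[j]='b': k: 1→0; π[4]=0 (border '')
j=5 s[j]='c': π[5]=0 (border '')
j=6 s[j]='c': π[6]=0 (border '')
j=7 s[j]='c': π[7]=0 (border '')
j=8 s[j]='a': π[8]=0 (border '')
j=9 s[j]='a': π[9]=0 (border '')
j=10 s[j]='d': π[10]=1 (border 'd')
j=11 s[j]='c': π[11]=2 (border 'dc')
j=12 s[j]='c': k: 2→0; π[12]=0 (border '')
j=13 s[j]='c': π[13]=0 (border '')
j=14 s[j]='d': π[14]=1 (border 'd')
j=15 s[j]='b': k: 1→0; π[15]=0 (border '')
j=16 s[j]='d': π[16]=1 (border 'd')
j=17 s[j]='c': π[17]=2 (border 'dc')
j=18 s[j]='c': k: 2→0; π[18]=0 (border '')
j=19 s[j]='a': π[19]=0 (border '')
j=20 s[j]='a': π[20]=0 (border '')
j=21 s[j]='c': π[21]=0 (border '')
j=22 s[j]='c': π[22]=0 (border '')
j=23 s[j]='c': π[23]=0 (border '')
j=24 s[j]='d': π[24]=1 (border 'd')
j=25 s[j]='a': k: 1→0; π[25]=0 (border '')
j=26 s[j]='d': π[26]=1 (border 'd')
j=27 s[j]='b': k: 1→0; π[27]=0 (border '')
j=28 s[j]='b': π[28]=0 (border '')
j=29 s[j]='a': π[29]=0 (border '')
j=30 s[j]='a': π[30]=0 (border '')

[0, 0, 0, 1, 0, 0, 0, 0, 0, 0, 1, 2, 0, 0, 1, 0, 1, 2, 0, 0, 0, 0, 0, 0, 1, 0, 1, 0, 0, 0, 0]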